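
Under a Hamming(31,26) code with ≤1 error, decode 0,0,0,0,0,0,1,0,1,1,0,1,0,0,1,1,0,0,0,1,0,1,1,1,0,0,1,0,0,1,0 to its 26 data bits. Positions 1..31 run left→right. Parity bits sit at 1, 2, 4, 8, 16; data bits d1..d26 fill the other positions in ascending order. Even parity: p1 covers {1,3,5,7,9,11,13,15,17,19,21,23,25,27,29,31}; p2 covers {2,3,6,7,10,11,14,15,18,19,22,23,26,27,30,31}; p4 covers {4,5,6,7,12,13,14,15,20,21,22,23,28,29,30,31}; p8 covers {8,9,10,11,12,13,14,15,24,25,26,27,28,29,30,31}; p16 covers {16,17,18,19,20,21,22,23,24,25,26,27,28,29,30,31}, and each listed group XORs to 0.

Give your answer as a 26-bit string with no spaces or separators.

s1 (pos 1,3,5,7,9,11,13,15,17,19,21,23,25,27,29,31): 0⊕0⊕0⊕1⊕1⊕0⊕0⊕1⊕0⊕0⊕0⊕1⊕0⊕1⊕0⊕0 = 1
s2 (pos 2,3,6,7,10,11,14,15,18,19,22,23,26,27,30,31): 0⊕0⊕0⊕1⊕1⊕0⊕0⊕1⊕0⊕0⊕1⊕1⊕0⊕1⊕1⊕0 = 1
s4 (pos 4,5,6,7,12,13,14,15,20,21,22,23,28,29,30,31): 0⊕0⊕0⊕1⊕1⊕0⊕0⊕1⊕1⊕0⊕1⊕1⊕0⊕0⊕1⊕0 = 1
s8 (pos 8,9,10,11,12,13,14,15,24,25,26,27,28,29,30,31): 0⊕1⊕1⊕0⊕1⊕0⊕0⊕1⊕1⊕0⊕0⊕1⊕0⊕0⊕1⊕0 = 1
s16 (pos 16,17,18,19,20,21,22,23,24,25,26,27,28,29,30,31): 1⊕0⊕0⊕0⊕1⊕0⊕1⊕1⊕1⊕0⊕0⊕1⊕0⊕0⊕1⊕0 = 1
Syndrome s16…s1 = 11111 → error at position 31.
Flip position 31: 0000001011010011000101110010010 → 0000001011010011000101110010011
Read data bits from positions 3,5,6,7,9,10,11,12,13,14,15,17,18,19,20,21,22,23,24,25,26,27,28,29,30,31: 00011101001000101110010011

00011101001000101110010011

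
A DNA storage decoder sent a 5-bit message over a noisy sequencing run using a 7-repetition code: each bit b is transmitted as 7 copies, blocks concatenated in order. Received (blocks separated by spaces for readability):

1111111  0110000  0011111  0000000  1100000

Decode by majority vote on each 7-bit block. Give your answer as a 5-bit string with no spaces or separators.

Block 1 (1111111): 7 ones → 1
Block 2 (0110000): 2 ones → 0
Block 3 (0011111): 5 ones → 1
Block 4 (0000000): 0 ones → 0
Block 5 (1100000): 2 ones → 0

10100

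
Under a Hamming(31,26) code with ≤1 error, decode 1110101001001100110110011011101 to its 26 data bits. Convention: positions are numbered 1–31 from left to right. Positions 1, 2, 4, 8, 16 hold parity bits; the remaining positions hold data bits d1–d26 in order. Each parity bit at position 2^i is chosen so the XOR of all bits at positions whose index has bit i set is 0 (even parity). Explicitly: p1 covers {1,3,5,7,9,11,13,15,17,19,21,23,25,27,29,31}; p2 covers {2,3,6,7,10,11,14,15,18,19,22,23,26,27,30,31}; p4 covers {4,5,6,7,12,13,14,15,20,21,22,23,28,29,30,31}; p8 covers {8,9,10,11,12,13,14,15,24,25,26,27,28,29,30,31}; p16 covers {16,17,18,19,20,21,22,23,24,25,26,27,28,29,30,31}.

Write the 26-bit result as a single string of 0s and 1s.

s1 (pos 1,3,5,7,9,11,13,15,17,19,21,23,25,27,29,31): 1⊕1⊕1⊕1⊕0⊕0⊕1⊕0⊕1⊕0⊕1⊕0⊕1⊕1⊕1⊕1 = 1
s2 (pos 2,3,6,7,10,11,14,15,18,19,22,23,26,27,30,31): 1⊕1⊕0⊕1⊕1⊕0⊕1⊕0⊕1⊕0⊕0⊕0⊕0⊕1⊕0⊕1 = 0
s4 (pos 4,5,6,7,12,13,14,15,20,21,22,23,28,29,30,31): 0⊕1⊕0⊕1⊕0⊕1⊕1⊕0⊕1⊕1⊕0⊕0⊕1⊕1⊕0⊕1 = 1
s8 (pos 8,9,10,11,12,13,14,15,24,25,26,27,28,29,30,31): 0⊕0⊕1⊕0⊕0⊕1⊕1⊕0⊕1⊕1⊕0⊕1⊕1⊕1⊕0⊕1 = 1
s16 (pos 16,17,18,19,20,21,22,23,24,25,26,27,28,29,30,31): 0⊕1⊕1⊕0⊕1⊕1⊕0⊕0⊕1⊕1⊕0⊕1⊕1⊕1⊕0⊕1 = 0
Syndrome s16…s1 = 01101 → error at position 13.
Flip position 13: 1110101001001100110110011011101 → 1110101001000100110110011011101
Read data bits from positions 3,5,6,7,9,10,11,12,13,14,15,17,18,19,20,21,22,23,24,25,26,27,28,29,30,31: 11010100010110110011011101

11010100010110110011011101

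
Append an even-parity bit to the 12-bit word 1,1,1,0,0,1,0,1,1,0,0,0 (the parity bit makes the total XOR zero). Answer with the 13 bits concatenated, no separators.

XOR of the 12 data bits: 1⊕1⊕1⊕0⊕0⊕1⊕0⊕1⊕1⊕0⊕0⊕0 = 0
Parity bit = 0 (so all 13 bits XOR to 0).

1110010110000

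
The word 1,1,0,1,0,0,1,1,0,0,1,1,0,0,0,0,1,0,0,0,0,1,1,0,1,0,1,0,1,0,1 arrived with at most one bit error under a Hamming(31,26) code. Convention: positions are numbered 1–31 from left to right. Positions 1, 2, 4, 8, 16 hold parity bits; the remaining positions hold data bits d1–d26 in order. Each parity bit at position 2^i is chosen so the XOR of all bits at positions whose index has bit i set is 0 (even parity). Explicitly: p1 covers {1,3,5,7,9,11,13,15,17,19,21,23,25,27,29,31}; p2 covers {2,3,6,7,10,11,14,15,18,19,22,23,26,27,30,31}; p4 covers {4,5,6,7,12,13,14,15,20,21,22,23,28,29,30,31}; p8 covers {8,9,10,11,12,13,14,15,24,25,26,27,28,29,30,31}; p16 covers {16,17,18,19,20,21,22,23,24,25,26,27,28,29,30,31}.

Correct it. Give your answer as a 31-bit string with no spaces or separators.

1101001100110000100001101010100

s1 (pos 1,3,5,7,9,11,13,15,17,19,21,23,25,27,29,31): 1⊕0⊕0⊕1⊕0⊕1⊕0⊕0⊕1⊕0⊕0⊕1⊕1⊕1⊕1⊕1 = 1
s2 (pos 2,3,6,7,10,11,14,15,18,19,22,23,26,27,30,31): 1⊕0⊕0⊕1⊕0⊕1⊕0⊕0⊕0⊕0⊕1⊕1⊕0⊕1⊕0⊕1 = 1
s4 (pos 4,5,6,7,12,13,14,15,20,21,22,23,28,29,30,31): 1⊕0⊕0⊕1⊕1⊕0⊕0⊕0⊕0⊕0⊕1⊕1⊕0⊕1⊕0⊕1 = 1
s8 (pos 8,9,10,11,12,13,14,15,24,25,26,27,28,29,30,31): 1⊕0⊕0⊕1⊕1⊕0⊕0⊕0⊕0⊕1⊕0⊕1⊕0⊕1⊕0⊕1 = 1
s16 (pos 16,17,18,19,20,21,22,23,24,25,26,27,28,29,30,31): 0⊕1⊕0⊕0⊕0⊕0⊕1⊕1⊕0⊕1⊕0⊕1⊕0⊕1⊕0⊕1 = 1
Syndrome s16…s1 = 11111 → error at position 31.
Flip position 31: 1101001100110000100001101010101 → 1101001100110000100001101010100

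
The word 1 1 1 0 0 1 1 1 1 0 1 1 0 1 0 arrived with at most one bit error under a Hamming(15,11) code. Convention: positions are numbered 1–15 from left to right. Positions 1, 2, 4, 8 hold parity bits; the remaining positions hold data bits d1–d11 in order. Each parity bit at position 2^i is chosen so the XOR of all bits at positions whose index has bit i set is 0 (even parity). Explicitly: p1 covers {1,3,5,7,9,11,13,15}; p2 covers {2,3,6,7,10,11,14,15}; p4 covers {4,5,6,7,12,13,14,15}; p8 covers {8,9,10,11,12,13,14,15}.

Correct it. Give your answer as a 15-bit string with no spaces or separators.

111001110011010

s1 (pos 1,3,5,7,9,11,13,15): 1⊕1⊕0⊕1⊕1⊕1⊕0⊕0 = 1
s2 (pos 2,3,6,7,10,11,14,15): 1⊕1⊕1⊕1⊕0⊕1⊕1⊕0 = 0
s4 (pos 4,5,6,7,12,13,14,15): 0⊕0⊕1⊕1⊕1⊕0⊕1⊕0 = 0
s8 (pos 8,9,10,11,12,13,14,15): 1⊕1⊕0⊕1⊕1⊕0⊕1⊕0 = 1
Syndrome s8…s1 = 1001 → error at position 9.
Flip position 9: 111001111011010 → 111001110011010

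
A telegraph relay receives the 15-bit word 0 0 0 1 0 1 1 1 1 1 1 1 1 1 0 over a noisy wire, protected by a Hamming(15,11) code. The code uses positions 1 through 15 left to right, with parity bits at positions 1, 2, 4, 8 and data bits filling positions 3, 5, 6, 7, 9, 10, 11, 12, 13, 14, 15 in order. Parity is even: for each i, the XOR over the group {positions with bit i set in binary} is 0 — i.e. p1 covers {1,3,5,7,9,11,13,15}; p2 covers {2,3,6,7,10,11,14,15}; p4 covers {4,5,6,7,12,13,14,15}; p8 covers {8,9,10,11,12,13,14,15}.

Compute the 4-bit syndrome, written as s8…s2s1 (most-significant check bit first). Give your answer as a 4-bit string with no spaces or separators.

s1 (pos 1,3,5,7,9,11,13,15): 0⊕0⊕0⊕1⊕1⊕1⊕1⊕0 = 0
s2 (pos 2,3,6,7,10,11,14,15): 0⊕0⊕1⊕1⊕1⊕1⊕1⊕0 = 1
s4 (pos 4,5,6,7,12,13,14,15): 1⊕0⊕1⊕1⊕1⊕1⊕1⊕0 = 0
s8 (pos 8,9,10,11,12,13,14,15): 1⊕1⊕1⊕1⊕1⊕1⊕1⊕0 = 1
Syndrome s8…s1 = 1010 → error at position 10.

1010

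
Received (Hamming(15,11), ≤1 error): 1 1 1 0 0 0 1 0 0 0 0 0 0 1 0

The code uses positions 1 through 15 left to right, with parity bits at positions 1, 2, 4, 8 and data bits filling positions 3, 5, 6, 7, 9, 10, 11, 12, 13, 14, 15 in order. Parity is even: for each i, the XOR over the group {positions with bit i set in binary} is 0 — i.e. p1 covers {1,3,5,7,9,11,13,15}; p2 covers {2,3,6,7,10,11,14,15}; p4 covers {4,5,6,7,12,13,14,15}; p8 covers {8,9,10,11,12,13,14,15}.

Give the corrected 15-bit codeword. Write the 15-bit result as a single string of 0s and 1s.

s1 (pos 1,3,5,7,9,11,13,15): 1⊕1⊕0⊕1⊕0⊕0⊕0⊕0 = 1
s2 (pos 2,3,6,7,10,11,14,15): 1⊕1⊕0⊕1⊕0⊕0⊕1⊕0 = 0
s4 (pos 4,5,6,7,12,13,14,15): 0⊕0⊕0⊕1⊕0⊕0⊕1⊕0 = 0
s8 (pos 8,9,10,11,12,13,14,15): 0⊕0⊕0⊕0⊕0⊕0⊕1⊕0 = 1
Syndrome s8…s1 = 1001 → error at position 9.
Flip position 9: 111000100000010 → 111000101000010

111000101000010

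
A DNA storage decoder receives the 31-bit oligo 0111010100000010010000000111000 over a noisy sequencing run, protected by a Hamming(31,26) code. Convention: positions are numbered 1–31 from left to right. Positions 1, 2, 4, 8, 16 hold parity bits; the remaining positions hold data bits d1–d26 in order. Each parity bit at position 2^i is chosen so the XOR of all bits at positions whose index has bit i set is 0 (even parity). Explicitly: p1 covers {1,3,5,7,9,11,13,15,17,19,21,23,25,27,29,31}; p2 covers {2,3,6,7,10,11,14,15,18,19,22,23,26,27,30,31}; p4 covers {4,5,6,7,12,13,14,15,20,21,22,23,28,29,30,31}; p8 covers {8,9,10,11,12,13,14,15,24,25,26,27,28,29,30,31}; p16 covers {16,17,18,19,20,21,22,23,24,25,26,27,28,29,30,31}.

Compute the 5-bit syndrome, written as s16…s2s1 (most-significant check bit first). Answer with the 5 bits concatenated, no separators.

01011

s1 (pos 1,3,5,7,9,11,13,15,17,19,21,23,25,27,29,31): 0⊕1⊕0⊕0⊕0⊕0⊕0⊕1⊕0⊕0⊕0⊕0⊕0⊕1⊕0⊕0 = 1
s2 (pos 2,3,6,7,10,11,14,15,18,19,22,23,26,27,30,31): 1⊕1⊕1⊕0⊕0⊕0⊕0⊕1⊕1⊕0⊕0⊕0⊕1⊕1⊕0⊕0 = 1
s4 (pos 4,5,6,7,12,13,14,15,20,21,22,23,28,29,30,31): 1⊕0⊕1⊕0⊕0⊕0⊕0⊕1⊕0⊕0⊕0⊕0⊕1⊕0⊕0⊕0 = 0
s8 (pos 8,9,10,11,12,13,14,15,24,25,26,27,28,29,30,31): 1⊕0⊕0⊕0⊕0⊕0⊕0⊕1⊕0⊕0⊕1⊕1⊕1⊕0⊕0⊕0 = 1
s16 (pos 16,17,18,19,20,21,22,23,24,25,26,27,28,29,30,31): 0⊕0⊕1⊕0⊕0⊕0⊕0⊕0⊕0⊕0⊕1⊕1⊕1⊕0⊕0⊕0 = 0
Syndrome s16…s1 = 01011 → error at position 11.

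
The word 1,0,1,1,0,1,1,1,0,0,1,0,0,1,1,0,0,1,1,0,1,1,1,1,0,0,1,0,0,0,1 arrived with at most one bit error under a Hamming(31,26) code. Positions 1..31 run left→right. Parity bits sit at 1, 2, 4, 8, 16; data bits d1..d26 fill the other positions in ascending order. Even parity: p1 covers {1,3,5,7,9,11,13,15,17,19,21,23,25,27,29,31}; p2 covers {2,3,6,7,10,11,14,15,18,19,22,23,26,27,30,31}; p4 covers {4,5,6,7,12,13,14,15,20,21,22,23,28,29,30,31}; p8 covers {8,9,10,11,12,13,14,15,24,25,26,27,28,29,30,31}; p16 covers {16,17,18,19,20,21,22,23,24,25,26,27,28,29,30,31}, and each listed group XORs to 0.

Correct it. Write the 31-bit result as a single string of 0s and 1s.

s1 (pos 1,3,5,7,9,11,13,15,17,19,21,23,25,27,29,31): 1⊕1⊕0⊕1⊕0⊕1⊕0⊕1⊕0⊕1⊕1⊕1⊕0⊕1⊕0⊕1 = 0
s2 (pos 2,3,6,7,10,11,14,15,18,19,22,23,26,27,30,31): 0⊕1⊕1⊕1⊕0⊕1⊕1⊕1⊕1⊕1⊕1⊕1⊕0⊕1⊕0⊕1 = 0
s4 (pos 4,5,6,7,12,13,14,15,20,21,22,23,28,29,30,31): 1⊕0⊕1⊕1⊕0⊕0⊕1⊕1⊕0⊕1⊕1⊕1⊕0⊕0⊕0⊕1 = 1
s8 (pos 8,9,10,11,12,13,14,15,24,25,26,27,28,29,30,31): 1⊕0⊕0⊕1⊕0⊕0⊕1⊕1⊕1⊕0⊕0⊕1⊕0⊕0⊕0⊕1 = 1
s16 (pos 16,17,18,19,20,21,22,23,24,25,26,27,28,29,30,31): 0⊕0⊕1⊕1⊕0⊕1⊕1⊕1⊕1⊕0⊕0⊕1⊕0⊕0⊕0⊕1 = 0
Syndrome s16…s1 = 01100 → error at position 12.
Flip position 12: 1011011100100110011011110010001 → 1011011100110110011011110010001

1011011100110110011011110010001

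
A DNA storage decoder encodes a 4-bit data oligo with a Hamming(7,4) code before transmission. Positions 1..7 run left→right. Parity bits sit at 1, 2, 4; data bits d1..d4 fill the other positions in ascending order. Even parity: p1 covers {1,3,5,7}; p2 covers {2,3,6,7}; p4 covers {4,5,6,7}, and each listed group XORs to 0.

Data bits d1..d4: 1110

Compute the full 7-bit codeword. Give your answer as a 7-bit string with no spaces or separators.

0010110

Place data at non-parity positions: p1 p2 1 p4 1 1 0
p1 (pos 1,3,5,7): XOR of data positions = 1⊕1⊕0 = 0
p2 (pos 2,3,6,7): XOR of data positions = 1⊕1⊕0 = 0
p4 (pos 4,5,6,7): XOR of data positions = 1⊕1⊕0 = 0
Codeword: 0010110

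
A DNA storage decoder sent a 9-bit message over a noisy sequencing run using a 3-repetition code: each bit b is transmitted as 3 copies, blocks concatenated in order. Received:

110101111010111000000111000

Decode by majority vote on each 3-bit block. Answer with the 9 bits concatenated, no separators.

111010010

Block 1 (110): 2 ones → 1
Block 2 (101): 2 ones → 1
Block 3 (111): 3 ones → 1
Block 4 (010): 1 one → 0
Block 5 (111): 3 ones → 1
Block 6 (000): 0 ones → 0
Block 7 (000): 0 ones → 0
Block 8 (111): 3 ones → 1
Block 9 (000): 0 ones → 0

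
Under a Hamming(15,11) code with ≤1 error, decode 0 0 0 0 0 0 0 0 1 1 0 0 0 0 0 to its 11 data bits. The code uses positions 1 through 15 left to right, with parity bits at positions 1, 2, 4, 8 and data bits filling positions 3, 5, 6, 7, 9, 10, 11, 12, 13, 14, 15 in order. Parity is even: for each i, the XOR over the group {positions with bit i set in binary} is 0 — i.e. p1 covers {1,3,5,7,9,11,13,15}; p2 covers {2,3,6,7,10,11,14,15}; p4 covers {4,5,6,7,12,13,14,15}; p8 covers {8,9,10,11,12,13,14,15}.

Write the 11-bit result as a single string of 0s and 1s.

10001100000

s1 (pos 1,3,5,7,9,11,13,15): 0⊕0⊕0⊕0⊕1⊕0⊕0⊕0 = 1
s2 (pos 2,3,6,7,10,11,14,15): 0⊕0⊕0⊕0⊕1⊕0⊕0⊕0 = 1
s4 (pos 4,5,6,7,12,13,14,15): 0⊕0⊕0⊕0⊕0⊕0⊕0⊕0 = 0
s8 (pos 8,9,10,11,12,13,14,15): 0⊕1⊕1⊕0⊕0⊕0⊕0⊕0 = 0
Syndrome s8…s1 = 0011 → error at position 3.
Flip position 3: 000000001100000 → 001000001100000
Read data bits from positions 3,5,6,7,9,10,11,12,13,14,15: 10001100000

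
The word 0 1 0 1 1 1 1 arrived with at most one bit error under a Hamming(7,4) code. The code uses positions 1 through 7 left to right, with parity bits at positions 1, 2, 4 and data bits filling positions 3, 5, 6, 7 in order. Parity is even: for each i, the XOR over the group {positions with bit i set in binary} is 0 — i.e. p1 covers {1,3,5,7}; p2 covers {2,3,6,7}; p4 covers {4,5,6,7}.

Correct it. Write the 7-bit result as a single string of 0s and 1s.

s1 (pos 1,3,5,7): 0⊕0⊕1⊕1 = 0
s2 (pos 2,3,6,7): 1⊕0⊕1⊕1 = 1
s4 (pos 4,5,6,7): 1⊕1⊕1⊕1 = 0
Syndrome s4…s1 = 010 → error at position 2.
Flip position 2: 0101111 → 0001111

0001111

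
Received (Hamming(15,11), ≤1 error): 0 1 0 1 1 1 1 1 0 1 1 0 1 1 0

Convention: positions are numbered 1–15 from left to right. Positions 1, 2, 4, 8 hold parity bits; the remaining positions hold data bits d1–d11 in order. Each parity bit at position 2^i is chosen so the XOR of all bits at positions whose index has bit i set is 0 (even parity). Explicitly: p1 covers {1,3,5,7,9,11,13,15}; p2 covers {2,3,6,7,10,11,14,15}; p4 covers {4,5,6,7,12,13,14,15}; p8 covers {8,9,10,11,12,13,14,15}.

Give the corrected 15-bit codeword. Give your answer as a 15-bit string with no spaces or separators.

010111100110110

s1 (pos 1,3,5,7,9,11,13,15): 0⊕0⊕1⊕1⊕0⊕1⊕1⊕0 = 0
s2 (pos 2,3,6,7,10,11,14,15): 1⊕0⊕1⊕1⊕1⊕1⊕1⊕0 = 0
s4 (pos 4,5,6,7,12,13,14,15): 1⊕1⊕1⊕1⊕0⊕1⊕1⊕0 = 0
s8 (pos 8,9,10,11,12,13,14,15): 1⊕0⊕1⊕1⊕0⊕1⊕1⊕0 = 1
Syndrome s8…s1 = 1000 → error at position 8.
Flip position 8: 010111110110110 → 010111100110110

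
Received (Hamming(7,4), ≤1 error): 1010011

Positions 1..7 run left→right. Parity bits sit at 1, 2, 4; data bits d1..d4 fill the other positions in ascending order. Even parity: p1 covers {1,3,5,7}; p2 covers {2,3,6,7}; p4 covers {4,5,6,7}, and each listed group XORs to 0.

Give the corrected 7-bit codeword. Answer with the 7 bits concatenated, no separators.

1000011

s1 (pos 1,3,5,7): 1⊕1⊕0⊕1 = 1
s2 (pos 2,3,6,7): 0⊕1⊕1⊕1 = 1
s4 (pos 4,5,6,7): 0⊕0⊕1⊕1 = 0
Syndrome s4…s1 = 011 → error at position 3.
Flip position 3: 1010011 → 1000011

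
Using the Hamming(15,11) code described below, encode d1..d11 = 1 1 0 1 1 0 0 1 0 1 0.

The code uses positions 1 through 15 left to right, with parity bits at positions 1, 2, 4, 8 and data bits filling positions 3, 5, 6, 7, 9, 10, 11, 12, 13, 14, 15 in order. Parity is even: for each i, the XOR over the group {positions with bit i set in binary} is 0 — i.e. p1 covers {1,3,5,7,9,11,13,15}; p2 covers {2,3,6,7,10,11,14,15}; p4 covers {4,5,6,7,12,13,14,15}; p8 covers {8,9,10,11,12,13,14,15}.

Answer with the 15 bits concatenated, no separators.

011010111001010

Place data at non-parity positions: p1 p2 1 p4 1 0 1 p8 1 0 0 1 0 1 0
p1 (pos 1,3,5,7,9,11,13,15): XOR of data positions = 1⊕1⊕1⊕1⊕0⊕0⊕0 = 0
p2 (pos 2,3,6,7,10,11,14,15): XOR of data positions = 1⊕0⊕1⊕0⊕0⊕1⊕0 = 1
p4 (pos 4,5,6,7,12,13,14,15): XOR of data positions = 1⊕0⊕1⊕1⊕0⊕1⊕0 = 0
p8 (pos 8,9,10,11,12,13,14,15): XOR of data positions = 1⊕0⊕0⊕1⊕0⊕1⊕0 = 1
Codeword: 011010111001010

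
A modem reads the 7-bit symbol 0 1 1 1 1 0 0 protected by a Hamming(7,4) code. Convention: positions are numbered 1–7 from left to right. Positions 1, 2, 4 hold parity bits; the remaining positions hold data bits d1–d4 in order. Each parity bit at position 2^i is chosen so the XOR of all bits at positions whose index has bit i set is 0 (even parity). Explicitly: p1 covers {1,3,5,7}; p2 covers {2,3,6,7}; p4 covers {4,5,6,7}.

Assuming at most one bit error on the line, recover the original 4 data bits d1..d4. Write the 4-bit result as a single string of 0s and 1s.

s1 (pos 1,3,5,7): 0⊕1⊕1⊕0 = 0
s2 (pos 2,3,6,7): 1⊕1⊕0⊕0 = 0
s4 (pos 4,5,6,7): 1⊕1⊕0⊕0 = 0
Syndrome s4…s1 = 000 → no error.
Read data bits from positions 3,5,6,7: 1100

1100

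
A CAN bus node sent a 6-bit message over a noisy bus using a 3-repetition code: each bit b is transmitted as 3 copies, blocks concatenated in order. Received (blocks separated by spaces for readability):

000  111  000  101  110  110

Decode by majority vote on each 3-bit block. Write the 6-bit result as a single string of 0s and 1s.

Block 1 (000): 0 ones → 0
Block 2 (111): 3 ones → 1
Block 3 (000): 0 ones → 0
Block 4 (101): 2 ones → 1
Block 5 (110): 2 ones → 1
Block 6 (110): 2 ones → 1

010111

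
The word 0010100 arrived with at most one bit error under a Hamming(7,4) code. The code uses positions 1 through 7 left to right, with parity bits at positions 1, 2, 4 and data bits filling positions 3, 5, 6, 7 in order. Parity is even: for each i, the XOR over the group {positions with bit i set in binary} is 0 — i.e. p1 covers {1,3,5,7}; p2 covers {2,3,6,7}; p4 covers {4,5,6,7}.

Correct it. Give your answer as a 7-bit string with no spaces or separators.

0010110

s1 (pos 1,3,5,7): 0⊕1⊕1⊕0 = 0
s2 (pos 2,3,6,7): 0⊕1⊕0⊕0 = 1
s4 (pos 4,5,6,7): 0⊕1⊕0⊕0 = 1
Syndrome s4…s1 = 110 → error at position 6.
Flip position 6: 0010100 → 0010110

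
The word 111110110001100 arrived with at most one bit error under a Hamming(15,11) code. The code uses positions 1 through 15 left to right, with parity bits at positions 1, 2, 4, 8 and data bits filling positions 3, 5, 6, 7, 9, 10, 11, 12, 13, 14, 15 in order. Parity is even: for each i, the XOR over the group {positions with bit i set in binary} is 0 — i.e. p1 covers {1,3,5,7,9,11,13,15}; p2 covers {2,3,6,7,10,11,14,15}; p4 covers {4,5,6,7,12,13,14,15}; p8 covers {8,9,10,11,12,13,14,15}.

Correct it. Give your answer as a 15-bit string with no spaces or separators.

s1 (pos 1,3,5,7,9,11,13,15): 1⊕1⊕1⊕1⊕0⊕0⊕1⊕0 = 1
s2 (pos 2,3,6,7,10,11,14,15): 1⊕1⊕0⊕1⊕0⊕0⊕0⊕0 = 1
s4 (pos 4,5,6,7,12,13,14,15): 1⊕1⊕0⊕1⊕1⊕1⊕0⊕0 = 1
s8 (pos 8,9,10,11,12,13,14,15): 1⊕0⊕0⊕0⊕1⊕1⊕0⊕0 = 1
Syndrome s8…s1 = 1111 → error at position 15.
Flip position 15: 111110110001100 → 111110110001101

111110110001101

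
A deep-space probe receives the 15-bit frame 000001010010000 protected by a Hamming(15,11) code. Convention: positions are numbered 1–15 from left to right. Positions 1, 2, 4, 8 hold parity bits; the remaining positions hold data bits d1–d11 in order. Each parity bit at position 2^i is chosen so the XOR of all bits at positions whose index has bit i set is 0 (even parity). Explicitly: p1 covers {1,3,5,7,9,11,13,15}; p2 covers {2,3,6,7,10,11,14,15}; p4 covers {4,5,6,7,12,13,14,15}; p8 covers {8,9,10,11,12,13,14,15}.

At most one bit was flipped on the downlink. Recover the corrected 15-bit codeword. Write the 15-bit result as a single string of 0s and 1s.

s1 (pos 1,3,5,7,9,11,13,15): 0⊕0⊕0⊕0⊕0⊕1⊕0⊕0 = 1
s2 (pos 2,3,6,7,10,11,14,15): 0⊕0⊕1⊕0⊕0⊕1⊕0⊕0 = 0
s4 (pos 4,5,6,7,12,13,14,15): 0⊕0⊕1⊕0⊕0⊕0⊕0⊕0 = 1
s8 (pos 8,9,10,11,12,13,14,15): 1⊕0⊕0⊕1⊕0⊕0⊕0⊕0 = 0
Syndrome s8…s1 = 0101 → error at position 5.
Flip position 5: 000001010010000 → 000011010010000

000011010010000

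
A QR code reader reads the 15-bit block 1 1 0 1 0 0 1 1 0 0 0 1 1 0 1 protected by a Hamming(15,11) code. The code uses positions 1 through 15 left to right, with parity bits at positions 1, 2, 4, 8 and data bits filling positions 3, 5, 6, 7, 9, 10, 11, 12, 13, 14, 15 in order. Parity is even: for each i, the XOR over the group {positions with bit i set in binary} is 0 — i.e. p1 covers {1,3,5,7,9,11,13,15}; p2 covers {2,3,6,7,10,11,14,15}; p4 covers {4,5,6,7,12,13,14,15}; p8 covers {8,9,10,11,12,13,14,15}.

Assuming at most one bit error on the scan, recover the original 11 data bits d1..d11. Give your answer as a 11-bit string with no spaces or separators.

00110001101

s1 (pos 1,3,5,7,9,11,13,15): 1⊕0⊕0⊕1⊕0⊕0⊕1⊕1 = 0
s2 (pos 2,3,6,7,10,11,14,15): 1⊕0⊕0⊕1⊕0⊕0⊕0⊕1 = 1
s4 (pos 4,5,6,7,12,13,14,15): 1⊕0⊕0⊕1⊕1⊕1⊕0⊕1 = 1
s8 (pos 8,9,10,11,12,13,14,15): 1⊕0⊕0⊕0⊕1⊕1⊕0⊕1 = 0
Syndrome s8…s1 = 0110 → error at position 6.
Flip position 6: 110100110001101 → 110101110001101
Read data bits from positions 3,5,6,7,9,10,11,12,13,14,15: 00110001101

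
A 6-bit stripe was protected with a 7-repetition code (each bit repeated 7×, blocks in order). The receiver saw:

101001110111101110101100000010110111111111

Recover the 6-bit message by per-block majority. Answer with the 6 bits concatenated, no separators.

111011

Block 1 (1010011): 4 ones → 1
Block 2 (1011110): 5 ones → 1
Block 3 (1110101): 5 ones → 1
Block 4 (1000000): 1 one → 0
Block 5 (1011011): 5 ones → 1
Block 6 (1111111): 7 ones → 1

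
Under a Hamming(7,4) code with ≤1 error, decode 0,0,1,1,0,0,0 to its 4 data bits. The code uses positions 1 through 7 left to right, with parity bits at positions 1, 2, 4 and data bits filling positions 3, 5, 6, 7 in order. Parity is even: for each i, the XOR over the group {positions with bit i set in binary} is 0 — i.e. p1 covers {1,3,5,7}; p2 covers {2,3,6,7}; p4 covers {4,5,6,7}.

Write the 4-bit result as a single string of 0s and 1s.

1001

s1 (pos 1,3,5,7): 0⊕1⊕0⊕0 = 1
s2 (pos 2,3,6,7): 0⊕1⊕0⊕0 = 1
s4 (pos 4,5,6,7): 1⊕0⊕0⊕0 = 1
Syndrome s4…s1 = 111 → error at position 7.
Flip position 7: 0011000 → 0011001
Read data bits from positions 3,5,6,7: 1001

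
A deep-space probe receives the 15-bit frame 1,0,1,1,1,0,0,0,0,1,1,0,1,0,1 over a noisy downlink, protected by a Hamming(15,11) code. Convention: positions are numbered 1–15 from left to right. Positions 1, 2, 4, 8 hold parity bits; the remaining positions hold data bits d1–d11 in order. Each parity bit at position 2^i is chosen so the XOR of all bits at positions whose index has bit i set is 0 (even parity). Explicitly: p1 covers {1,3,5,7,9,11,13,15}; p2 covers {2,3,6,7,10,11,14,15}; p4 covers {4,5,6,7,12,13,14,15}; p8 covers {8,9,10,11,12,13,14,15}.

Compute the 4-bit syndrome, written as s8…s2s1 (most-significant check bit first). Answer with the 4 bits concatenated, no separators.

s1 (pos 1,3,5,7,9,11,13,15): 1⊕1⊕1⊕0⊕0⊕1⊕1⊕1 = 0
s2 (pos 2,3,6,7,10,11,14,15): 0⊕1⊕0⊕0⊕1⊕1⊕0⊕1 = 0
s4 (pos 4,5,6,7,12,13,14,15): 1⊕1⊕0⊕0⊕0⊕1⊕0⊕1 = 0
s8 (pos 8,9,10,11,12,13,14,15): 0⊕0⊕1⊕1⊕0⊕1⊕0⊕1 = 0
Syndrome s8…s1 = 0000 → no error.

0000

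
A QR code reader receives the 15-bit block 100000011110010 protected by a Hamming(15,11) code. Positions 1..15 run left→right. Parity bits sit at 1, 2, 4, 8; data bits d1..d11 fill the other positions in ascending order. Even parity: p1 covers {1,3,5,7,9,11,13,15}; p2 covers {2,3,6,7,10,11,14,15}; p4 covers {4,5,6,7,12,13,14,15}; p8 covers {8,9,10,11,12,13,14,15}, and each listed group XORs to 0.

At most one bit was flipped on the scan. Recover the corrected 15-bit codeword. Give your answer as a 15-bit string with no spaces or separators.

s1 (pos 1,3,5,7,9,11,13,15): 1⊕0⊕0⊕0⊕1⊕1⊕0⊕0 = 1
s2 (pos 2,3,6,7,10,11,14,15): 0⊕0⊕0⊕0⊕1⊕1⊕1⊕0 = 1
s4 (pos 4,5,6,7,12,13,14,15): 0⊕0⊕0⊕0⊕0⊕0⊕1⊕0 = 1
s8 (pos 8,9,10,11,12,13,14,15): 1⊕1⊕1⊕1⊕0⊕0⊕1⊕0 = 1
Syndrome s8…s1 = 1111 → error at position 15.
Flip position 15: 100000011110010 → 100000011110011

100000011110011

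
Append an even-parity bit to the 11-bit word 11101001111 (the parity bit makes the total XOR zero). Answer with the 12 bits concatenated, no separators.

XOR of the 11 data bits: 1⊕1⊕1⊕0⊕1⊕0⊕0⊕1⊕1⊕1⊕1 = 0
Parity bit = 0 (so all 12 bits XOR to 0).

111010011110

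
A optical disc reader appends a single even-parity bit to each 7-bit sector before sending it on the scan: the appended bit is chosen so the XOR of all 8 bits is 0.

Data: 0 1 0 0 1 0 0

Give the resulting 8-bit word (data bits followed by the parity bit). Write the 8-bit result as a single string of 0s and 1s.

01001000

XOR of the 7 data bits: 0⊕1⊕0⊕0⊕1⊕0⊕0 = 0
Parity bit = 0 (so all 8 bits XOR to 0).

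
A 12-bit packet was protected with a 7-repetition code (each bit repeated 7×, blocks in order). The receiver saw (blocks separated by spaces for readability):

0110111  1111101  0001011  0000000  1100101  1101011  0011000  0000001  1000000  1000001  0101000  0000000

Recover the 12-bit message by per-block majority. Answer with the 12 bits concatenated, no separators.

110011000000

Block 1 (0110111): 5 ones → 1
Block 2 (1111101): 6 ones → 1
Block 3 (0001011): 3 ones → 0
Block 4 (0000000): 0 ones → 0
Block 5 (1100101): 4 ones → 1
Block 6 (1101011): 5 ones → 1
Block 7 (0011000): 2 ones → 0
Block 8 (0000001): 1 one → 0
Block 9 (1000000): 1 one → 0
Block 10 (1000001): 2 ones → 0
Block 11 (0101000): 2 ones → 0
Block 12 (0000000): 0 ones → 0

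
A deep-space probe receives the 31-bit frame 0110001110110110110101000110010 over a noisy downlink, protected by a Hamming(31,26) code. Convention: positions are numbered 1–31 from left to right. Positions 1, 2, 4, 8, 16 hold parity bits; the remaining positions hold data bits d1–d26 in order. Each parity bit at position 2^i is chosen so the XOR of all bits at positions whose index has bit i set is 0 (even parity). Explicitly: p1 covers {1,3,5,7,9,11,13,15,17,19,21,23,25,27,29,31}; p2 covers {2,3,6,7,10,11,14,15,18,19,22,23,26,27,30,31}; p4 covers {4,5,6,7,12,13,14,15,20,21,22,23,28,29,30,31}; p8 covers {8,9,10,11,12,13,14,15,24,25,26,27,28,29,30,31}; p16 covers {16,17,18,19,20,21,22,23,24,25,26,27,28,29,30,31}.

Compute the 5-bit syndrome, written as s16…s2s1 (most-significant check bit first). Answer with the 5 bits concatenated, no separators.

s1 (pos 1,3,5,7,9,11,13,15,17,19,21,23,25,27,29,31): 0⊕1⊕0⊕1⊕1⊕1⊕0⊕1⊕1⊕0⊕0⊕0⊕0⊕1⊕0⊕0 = 1
s2 (pos 2,3,6,7,10,11,14,15,18,19,22,23,26,27,30,31): 1⊕1⊕0⊕1⊕0⊕1⊕1⊕1⊕1⊕0⊕1⊕0⊕1⊕1⊕1⊕0 = 1
s4 (pos 4,5,6,7,12,13,14,15,20,21,22,23,28,29,30,31): 0⊕0⊕0⊕1⊕1⊕0⊕1⊕1⊕1⊕0⊕1⊕0⊕0⊕0⊕1⊕0 = 1
s8 (pos 8,9,10,11,12,13,14,15,24,25,26,27,28,29,30,31): 1⊕1⊕0⊕1⊕1⊕0⊕1⊕1⊕0⊕0⊕1⊕1⊕0⊕0⊕1⊕0 = 1
s16 (pos 16,17,18,19,20,21,22,23,24,25,26,27,28,29,30,31): 0⊕1⊕1⊕0⊕1⊕0⊕1⊕0⊕0⊕0⊕1⊕1⊕0⊕0⊕1⊕0 = 1
Syndrome s16…s1 = 11111 → error at position 31.

11111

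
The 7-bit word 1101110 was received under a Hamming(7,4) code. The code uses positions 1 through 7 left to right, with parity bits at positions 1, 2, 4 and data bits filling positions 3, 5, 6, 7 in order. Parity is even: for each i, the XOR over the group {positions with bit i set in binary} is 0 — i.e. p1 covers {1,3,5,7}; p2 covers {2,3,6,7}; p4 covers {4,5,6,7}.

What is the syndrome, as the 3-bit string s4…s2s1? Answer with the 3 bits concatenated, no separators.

s1 (pos 1,3,5,7): 1⊕0⊕1⊕0 = 0
s2 (pos 2,3,6,7): 1⊕0⊕1⊕0 = 0
s4 (pos 4,5,6,7): 1⊕1⊕1⊕0 = 1
Syndrome s4…s1 = 100 → error at position 4.

100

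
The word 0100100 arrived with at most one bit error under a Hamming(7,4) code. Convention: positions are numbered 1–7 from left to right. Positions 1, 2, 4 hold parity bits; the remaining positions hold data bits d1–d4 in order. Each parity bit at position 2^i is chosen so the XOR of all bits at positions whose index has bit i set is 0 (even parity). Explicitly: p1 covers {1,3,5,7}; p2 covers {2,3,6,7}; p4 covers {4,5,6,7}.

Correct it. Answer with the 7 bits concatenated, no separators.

s1 (pos 1,3,5,7): 0⊕0⊕1⊕0 = 1
s2 (pos 2,3,6,7): 1⊕0⊕0⊕0 = 1
s4 (pos 4,5,6,7): 0⊕1⊕0⊕0 = 1
Syndrome s4…s1 = 111 → error at position 7.
Flip position 7: 0100100 → 0100101

0100101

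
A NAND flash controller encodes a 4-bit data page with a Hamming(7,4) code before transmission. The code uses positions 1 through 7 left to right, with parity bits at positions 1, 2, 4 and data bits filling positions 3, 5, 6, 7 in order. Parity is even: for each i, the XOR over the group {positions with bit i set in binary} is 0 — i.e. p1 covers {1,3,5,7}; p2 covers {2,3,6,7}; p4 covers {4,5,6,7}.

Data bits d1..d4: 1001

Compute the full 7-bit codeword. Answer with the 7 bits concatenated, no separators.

Place data at non-parity positions: p1 p2 1 p4 0 0 1
p1 (pos 1,3,5,7): XOR of data positions = 1⊕0⊕1 = 0
p2 (pos 2,3,6,7): XOR of data positions = 1⊕0⊕1 = 0
p4 (pos 4,5,6,7): XOR of data positions = 0⊕0⊕1 = 1
Codeword: 0011001

0011001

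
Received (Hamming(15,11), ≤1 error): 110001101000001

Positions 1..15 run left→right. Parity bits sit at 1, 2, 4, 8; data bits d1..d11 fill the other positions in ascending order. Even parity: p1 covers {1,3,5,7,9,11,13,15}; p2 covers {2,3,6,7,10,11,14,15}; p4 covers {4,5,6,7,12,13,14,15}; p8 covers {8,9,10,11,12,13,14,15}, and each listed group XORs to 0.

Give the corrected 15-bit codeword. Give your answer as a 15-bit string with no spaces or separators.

110101101000001

s1 (pos 1,3,5,7,9,11,13,15): 1⊕0⊕0⊕1⊕1⊕0⊕0⊕1 = 0
s2 (pos 2,3,6,7,10,11,14,15): 1⊕0⊕1⊕1⊕0⊕0⊕0⊕1 = 0
s4 (pos 4,5,6,7,12,13,14,15): 0⊕0⊕1⊕1⊕0⊕0⊕0⊕1 = 1
s8 (pos 8,9,10,11,12,13,14,15): 0⊕1⊕0⊕0⊕0⊕0⊕0⊕1 = 0
Syndrome s8…s1 = 0100 → error at position 4.
Flip position 4: 110001101000001 → 110101101000001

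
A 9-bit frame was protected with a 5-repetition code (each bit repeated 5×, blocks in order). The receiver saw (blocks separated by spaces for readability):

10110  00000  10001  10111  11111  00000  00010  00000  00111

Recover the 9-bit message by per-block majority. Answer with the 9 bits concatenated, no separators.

100110001

Block 1 (10110): 3 ones → 1
Block 2 (00000): 0 ones → 0
Block 3 (10001): 2 ones → 0
Block 4 (10111): 4 ones → 1
Block 5 (11111): 5 ones → 1
Block 6 (00000): 0 ones → 0
Block 7 (00010): 1 one → 0
Block 8 (00000): 0 ones → 0
Block 9 (00111): 3 ones → 1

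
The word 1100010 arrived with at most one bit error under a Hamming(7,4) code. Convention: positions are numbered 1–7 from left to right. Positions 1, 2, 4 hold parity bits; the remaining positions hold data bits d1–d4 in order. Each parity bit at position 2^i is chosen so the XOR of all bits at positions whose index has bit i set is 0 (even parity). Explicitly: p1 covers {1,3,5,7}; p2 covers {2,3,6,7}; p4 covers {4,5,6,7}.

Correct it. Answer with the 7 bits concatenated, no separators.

1100110

s1 (pos 1,3,5,7): 1⊕0⊕0⊕0 = 1
s2 (pos 2,3,6,7): 1⊕0⊕1⊕0 = 0
s4 (pos 4,5,6,7): 0⊕0⊕1⊕0 = 1
Syndrome s4…s1 = 101 → error at position 5.
Flip position 5: 1100010 → 1100110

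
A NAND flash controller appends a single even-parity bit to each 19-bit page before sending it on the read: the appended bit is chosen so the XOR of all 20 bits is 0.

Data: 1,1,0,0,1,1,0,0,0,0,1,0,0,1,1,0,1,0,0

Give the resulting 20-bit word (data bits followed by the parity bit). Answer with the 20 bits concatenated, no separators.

XOR of the 19 data bits: 1⊕1⊕0⊕0⊕1⊕1⊕0⊕0⊕0⊕0⊕1⊕0⊕0⊕1⊕1⊕0⊕1⊕0⊕0 = 0
Parity bit = 0 (so all 20 bits XOR to 0).

11001100001001101000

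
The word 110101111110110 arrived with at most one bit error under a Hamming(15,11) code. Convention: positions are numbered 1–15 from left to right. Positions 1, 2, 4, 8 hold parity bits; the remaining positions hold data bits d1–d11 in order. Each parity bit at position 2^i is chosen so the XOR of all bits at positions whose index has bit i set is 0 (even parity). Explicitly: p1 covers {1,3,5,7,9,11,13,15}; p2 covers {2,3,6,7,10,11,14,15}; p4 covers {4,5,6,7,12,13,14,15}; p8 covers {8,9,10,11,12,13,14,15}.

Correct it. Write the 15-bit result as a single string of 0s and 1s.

110111111110110

s1 (pos 1,3,5,7,9,11,13,15): 1⊕0⊕0⊕1⊕1⊕1⊕1⊕0 = 1
s2 (pos 2,3,6,7,10,11,14,15): 1⊕0⊕1⊕1⊕1⊕1⊕1⊕0 = 0
s4 (pos 4,5,6,7,12,13,14,15): 1⊕0⊕1⊕1⊕0⊕1⊕1⊕0 = 1
s8 (pos 8,9,10,11,12,13,14,15): 1⊕1⊕1⊕1⊕0⊕1⊕1⊕0 = 0
Syndrome s8…s1 = 0101 → error at position 5.
Flip position 5: 110101111110110 → 110111111110110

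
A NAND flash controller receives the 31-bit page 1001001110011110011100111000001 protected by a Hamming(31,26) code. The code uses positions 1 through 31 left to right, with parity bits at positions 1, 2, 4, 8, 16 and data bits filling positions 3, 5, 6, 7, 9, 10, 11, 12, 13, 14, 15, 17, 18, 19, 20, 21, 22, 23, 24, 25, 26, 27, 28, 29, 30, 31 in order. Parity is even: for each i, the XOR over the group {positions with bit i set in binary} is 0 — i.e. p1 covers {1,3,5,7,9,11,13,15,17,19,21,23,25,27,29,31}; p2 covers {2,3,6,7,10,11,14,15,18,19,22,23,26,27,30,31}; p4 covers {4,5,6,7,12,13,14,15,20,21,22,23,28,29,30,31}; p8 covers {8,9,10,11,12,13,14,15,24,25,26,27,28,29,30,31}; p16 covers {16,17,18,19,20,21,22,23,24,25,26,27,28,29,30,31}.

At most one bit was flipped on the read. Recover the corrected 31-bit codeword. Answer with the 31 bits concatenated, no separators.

1001001110011110011100111000000

s1 (pos 1,3,5,7,9,11,13,15,17,19,21,23,25,27,29,31): 1⊕0⊕0⊕1⊕1⊕0⊕1⊕1⊕0⊕1⊕0⊕1⊕1⊕0⊕0⊕1 = 1
s2 (pos 2,3,6,7,10,11,14,15,18,19,22,23,26,27,30,31): 0⊕0⊕0⊕1⊕0⊕0⊕1⊕1⊕1⊕1⊕0⊕1⊕0⊕0⊕0⊕1 = 1
s4 (pos 4,5,6,7,12,13,14,15,20,21,22,23,28,29,30,31): 1⊕0⊕0⊕1⊕1⊕1⊕1⊕1⊕1⊕0⊕0⊕1⊕0⊕0⊕0⊕1 = 1
s8 (pos 8,9,10,11,12,13,14,15,24,25,26,27,28,29,30,31): 1⊕1⊕0⊕0⊕1⊕1⊕1⊕1⊕1⊕1⊕0⊕0⊕0⊕0⊕0⊕1 = 1
s16 (pos 16,17,18,19,20,21,22,23,24,25,26,27,28,29,30,31): 0⊕0⊕1⊕1⊕1⊕0⊕0⊕1⊕1⊕1⊕0⊕0⊕0⊕0⊕0⊕1 = 1
Syndrome s16…s1 = 11111 → error at position 31.
Flip position 31: 1001001110011110011100111000001 → 1001001110011110011100111000000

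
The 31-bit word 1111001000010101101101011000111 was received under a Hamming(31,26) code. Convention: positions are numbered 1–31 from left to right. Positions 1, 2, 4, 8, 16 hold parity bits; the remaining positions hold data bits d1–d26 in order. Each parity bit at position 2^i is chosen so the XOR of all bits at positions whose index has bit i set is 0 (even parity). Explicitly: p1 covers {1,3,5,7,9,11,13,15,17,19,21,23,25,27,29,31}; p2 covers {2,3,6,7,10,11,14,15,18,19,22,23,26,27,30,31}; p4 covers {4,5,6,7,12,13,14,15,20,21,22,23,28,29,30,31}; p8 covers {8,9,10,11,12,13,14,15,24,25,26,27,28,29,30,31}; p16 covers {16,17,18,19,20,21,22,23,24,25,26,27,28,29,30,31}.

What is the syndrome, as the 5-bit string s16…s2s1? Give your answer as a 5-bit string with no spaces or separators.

01100

s1 (pos 1,3,5,7,9,11,13,15,17,19,21,23,25,27,29,31): 1⊕1⊕0⊕1⊕0⊕0⊕0⊕0⊕1⊕1⊕0⊕0⊕1⊕0⊕1⊕1 = 0
s2 (pos 2,3,6,7,10,11,14,15,18,19,22,23,26,27,30,31): 1⊕1⊕0⊕1⊕0⊕0⊕1⊕0⊕0⊕1⊕1⊕0⊕0⊕0⊕1⊕1 = 0
s4 (pos 4,5,6,7,12,13,14,15,20,21,22,23,28,29,30,31): 1⊕0⊕0⊕1⊕1⊕0⊕1⊕0⊕1⊕0⊕1⊕0⊕0⊕1⊕1⊕1 = 1
s8 (pos 8,9,10,11,12,13,14,15,24,25,26,27,28,29,30,31): 0⊕0⊕0⊕0⊕1⊕0⊕1⊕0⊕1⊕1⊕0⊕0⊕0⊕1⊕1⊕1 = 1
s16 (pos 16,17,18,19,20,21,22,23,24,25,26,27,28,29,30,31): 1⊕1⊕0⊕1⊕1⊕0⊕1⊕0⊕1⊕1⊕0⊕0⊕0⊕1⊕1⊕1 = 0
Syndrome s16…s1 = 01100 → error at position 12.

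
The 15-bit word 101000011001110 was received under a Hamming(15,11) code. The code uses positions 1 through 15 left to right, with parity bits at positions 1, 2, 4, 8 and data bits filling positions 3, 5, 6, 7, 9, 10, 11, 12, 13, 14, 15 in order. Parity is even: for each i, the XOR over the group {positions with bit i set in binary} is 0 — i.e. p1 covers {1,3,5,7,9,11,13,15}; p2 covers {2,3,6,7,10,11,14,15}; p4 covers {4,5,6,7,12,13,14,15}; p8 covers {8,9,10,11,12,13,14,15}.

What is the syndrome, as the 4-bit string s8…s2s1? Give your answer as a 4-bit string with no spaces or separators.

s1 (pos 1,3,5,7,9,11,13,15): 1⊕1⊕0⊕0⊕1⊕0⊕1⊕0 = 0
s2 (pos 2,3,6,7,10,11,14,15): 0⊕1⊕0⊕0⊕0⊕0⊕1⊕0 = 0
s4 (pos 4,5,6,7,12,13,14,15): 0⊕0⊕0⊕0⊕1⊕1⊕1⊕0 = 1
s8 (pos 8,9,10,11,12,13,14,15): 1⊕1⊕0⊕0⊕1⊕1⊕1⊕0 = 1
Syndrome s8…s1 = 1100 → error at position 12.

1100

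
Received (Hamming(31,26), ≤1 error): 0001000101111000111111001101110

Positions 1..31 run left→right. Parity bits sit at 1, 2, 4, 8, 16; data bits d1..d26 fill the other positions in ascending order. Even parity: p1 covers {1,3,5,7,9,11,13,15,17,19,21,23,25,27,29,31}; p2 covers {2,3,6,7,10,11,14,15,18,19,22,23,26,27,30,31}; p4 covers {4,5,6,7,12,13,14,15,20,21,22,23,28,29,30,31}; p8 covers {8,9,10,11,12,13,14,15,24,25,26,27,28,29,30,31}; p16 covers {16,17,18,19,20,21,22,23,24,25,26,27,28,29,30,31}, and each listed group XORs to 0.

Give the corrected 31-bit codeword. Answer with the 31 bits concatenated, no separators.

0001000101111000111111101101110

s1 (pos 1,3,5,7,9,11,13,15,17,19,21,23,25,27,29,31): 0⊕0⊕0⊕0⊕0⊕1⊕1⊕0⊕1⊕1⊕1⊕0⊕1⊕0⊕1⊕0 = 1
s2 (pos 2,3,6,7,10,11,14,15,18,19,22,23,26,27,30,31): 0⊕0⊕0⊕0⊕1⊕1⊕0⊕0⊕1⊕1⊕1⊕0⊕1⊕0⊕1⊕0 = 1
s4 (pos 4,5,6,7,12,13,14,15,20,21,22,23,28,29,30,31): 1⊕0⊕0⊕0⊕1⊕1⊕0⊕0⊕1⊕1⊕1⊕0⊕1⊕1⊕1⊕0 = 1
s8 (pos 8,9,10,11,12,13,14,15,24,25,26,27,28,29,30,31): 1⊕0⊕1⊕1⊕1⊕1⊕0⊕0⊕0⊕1⊕1⊕0⊕1⊕1⊕1⊕0 = 0
s16 (pos 16,17,18,19,20,21,22,23,24,25,26,27,28,29,30,31): 0⊕1⊕1⊕1⊕1⊕1⊕1⊕0⊕0⊕1⊕1⊕0⊕1⊕1⊕1⊕0 = 1
Syndrome s16…s1 = 10111 → error at position 23.
Flip position 23: 0001000101111000111111001101110 → 0001000101111000111111101101110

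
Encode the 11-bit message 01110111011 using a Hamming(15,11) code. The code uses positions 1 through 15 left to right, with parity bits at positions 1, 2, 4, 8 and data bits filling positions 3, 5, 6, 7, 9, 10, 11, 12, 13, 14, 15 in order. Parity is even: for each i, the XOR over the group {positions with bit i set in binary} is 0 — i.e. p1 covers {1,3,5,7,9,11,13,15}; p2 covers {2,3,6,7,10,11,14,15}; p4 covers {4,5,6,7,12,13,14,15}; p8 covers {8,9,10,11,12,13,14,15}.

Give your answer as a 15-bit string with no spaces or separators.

Place data at non-parity positions: p1 p2 0 p4 1 1 1 p8 0 1 1 1 0 1 1
p1 (pos 1,3,5,7,9,11,13,15): XOR of data positions = 0⊕1⊕1⊕0⊕1⊕0⊕1 = 0
p2 (pos 2,3,6,7,10,11,14,15): XOR of data positions = 0⊕1⊕1⊕1⊕1⊕1⊕1 = 0
p4 (pos 4,5,6,7,12,13,14,15): XOR of data positions = 1⊕1⊕1⊕1⊕0⊕1⊕1 = 0
p8 (pos 8,9,10,11,12,13,14,15): XOR of data positions = 0⊕1⊕1⊕1⊕0⊕1⊕1 = 1
Codeword: 000011110111011

000011110111011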